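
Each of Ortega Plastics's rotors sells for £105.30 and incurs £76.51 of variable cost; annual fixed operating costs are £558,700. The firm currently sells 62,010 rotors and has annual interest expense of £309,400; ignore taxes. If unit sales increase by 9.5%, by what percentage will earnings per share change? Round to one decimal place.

Total contribution margin = 62,010 × £28.79 = £1,785,267.90.
EBIT = £1,785,267.90 − £558,700 = £1,226,567.90.
Interest = £309,400.00, so EBIT − I = £917,167.90.
DCL = total CM / (EBIT − I) = £1,785,267.90 / £917,167.90 = 1.9465.
EPS therefore changes by 1.9465 × (+9.5%) = +18.5%.

+18.5%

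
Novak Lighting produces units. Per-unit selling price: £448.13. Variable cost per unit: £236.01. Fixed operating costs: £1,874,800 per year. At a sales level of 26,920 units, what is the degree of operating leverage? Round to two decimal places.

Total contribution margin = 26,920 × £212.12 = £5,710,270.40.
Operating income = contribution − fixed costs = £5,710,270.40 − £1,874,800 = £3,835,470.40.
DOL = contribution ÷ EBIT = £5,710,270.40 ÷ £3,835,470.40 = 1.4888.

1.49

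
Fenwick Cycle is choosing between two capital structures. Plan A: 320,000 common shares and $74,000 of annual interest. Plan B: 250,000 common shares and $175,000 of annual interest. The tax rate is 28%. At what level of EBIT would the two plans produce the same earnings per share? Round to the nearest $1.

At indifference, (EBIT − 74,000)(1 − t)/320,000 = (EBIT − 175,000)(1 − t)/250,000.
Cancelling (1 − t) and cross-multiplying: 250,000·(EBIT − 74,000) = 320,000·(EBIT − 175,000).
Solving, EBIT = (175,000·320,000 − 74,000·250,000) / (320,000 − 250,000) = 37,500,000,000 / 70,000 = 535,714.29.

$535,714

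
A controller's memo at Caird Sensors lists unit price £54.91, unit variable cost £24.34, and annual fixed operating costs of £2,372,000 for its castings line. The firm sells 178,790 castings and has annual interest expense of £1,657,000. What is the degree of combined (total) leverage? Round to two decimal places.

3.80

At 178,790 units, contribution = 178,790 × £30.57 = £5,465,610.30.
EBIT = £5,465,610.30 − £2,372,000 = £3,093,610.30. Interest = £1,657,000.00.
DOL = £5,465,610.30 ÷ £3,093,610.30 = 1.7667; DFL = £3,093,610.30 ÷ £1,436,610.30 = 2.1534.
Combined leverage = 1.7667 × 2.1534 = 3.8044.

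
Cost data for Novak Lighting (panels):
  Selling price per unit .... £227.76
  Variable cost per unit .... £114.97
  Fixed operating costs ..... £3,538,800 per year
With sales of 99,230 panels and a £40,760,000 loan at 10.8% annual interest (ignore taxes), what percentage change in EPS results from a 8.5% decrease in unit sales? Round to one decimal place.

-29.3%

At 99,230 units, contribution = 99,230 × £112.79 = £11,192,151.70.
EBIT = £11,192,151.70 − £3,538,800 = £7,653,351.70.
After interest of £4,402,080.00, pre-tax earnings = £3,251,271.70.
DCL = total CM / (EBIT − I) = £11,192,151.70 / £3,251,271.70 = 3.4424.
EPS therefore changes by 3.4424 × (-8.5%) = -29.3%.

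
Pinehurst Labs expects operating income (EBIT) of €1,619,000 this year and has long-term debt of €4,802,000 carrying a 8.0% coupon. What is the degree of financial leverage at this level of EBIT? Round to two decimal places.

Interest = €384,160.00.
Degree of financial leverage = EBIT / (EBIT − interest) = €1,619,000 / €1,234,840.00 = 1.3111.

1.31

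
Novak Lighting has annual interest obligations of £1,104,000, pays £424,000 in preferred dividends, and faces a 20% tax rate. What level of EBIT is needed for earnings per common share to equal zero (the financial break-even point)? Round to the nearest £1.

Preferred dividends are paid after tax, so their pre-tax equivalent is £424,000 ÷ (1 − 0.20) = £530,000.00.
Financial break-even EBIT = interest + D_p ÷ (1 − t) = £1,104,000 + £530,000.00 = £1,634,000.00.

£1,634,000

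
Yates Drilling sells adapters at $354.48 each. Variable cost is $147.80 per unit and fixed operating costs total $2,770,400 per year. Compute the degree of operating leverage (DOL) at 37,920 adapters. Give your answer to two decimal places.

Total contribution margin = 37,920 × $206.68 = $7,837,305.60.
Operating income = contribution − fixed costs = $7,837,305.60 − $2,770,400 = $5,066,905.60.
Degree of operating leverage = $7,837,305.60 / $5,066,905.60 = 1.5468.

1.55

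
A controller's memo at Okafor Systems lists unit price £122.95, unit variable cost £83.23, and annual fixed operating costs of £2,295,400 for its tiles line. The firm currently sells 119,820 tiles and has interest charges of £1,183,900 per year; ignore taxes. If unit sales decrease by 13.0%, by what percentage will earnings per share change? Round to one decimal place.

-48.3%

At 119,820 units, contribution = 119,820 × £39.72 = £4,759,250.40.
EBIT = £4,759,250.40 − £2,295,400 = £2,463,850.40.
Interest = £1,183,900.00, so EBIT − I = £1,279,950.40.
Degree of combined leverage = contribution ÷ (EBIT − I) = £4,759,250.40 ÷ £1,279,950.40 = 3.7183.
EPS therefore changes by 3.7183 × (-13.0%) = -48.3%.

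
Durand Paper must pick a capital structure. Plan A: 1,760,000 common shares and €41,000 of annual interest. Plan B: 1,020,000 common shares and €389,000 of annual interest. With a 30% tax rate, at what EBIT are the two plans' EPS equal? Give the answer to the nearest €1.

At indifference, (EBIT − 41,000)(1 − t)/1,760,000 = (EBIT − 389,000)(1 − t)/1,020,000.
Cancelling (1 − t) and cross-multiplying: 1,020,000·(EBIT − 41,000) = 1,760,000·(EBIT − 389,000).
EBIT × (1,760,000 − 1,020,000) = 389,000 × 1,760,000 − 41,000 × 1,020,000 = 642,820,000,000, so EBIT = 642,820,000,000 ÷ 740,000 = 868,675.68.

€868,676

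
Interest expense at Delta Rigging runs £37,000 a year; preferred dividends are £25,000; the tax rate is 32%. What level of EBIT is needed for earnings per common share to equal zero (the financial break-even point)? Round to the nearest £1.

Preferred dividends are paid after tax, so their pre-tax equivalent is £25,000 ÷ (1 − 0.32) = £36,764.71.
Financial break-even EBIT = interest + D_p ÷ (1 − t) = £37,000 + £36,764.71 = £73,764.71.

£73,765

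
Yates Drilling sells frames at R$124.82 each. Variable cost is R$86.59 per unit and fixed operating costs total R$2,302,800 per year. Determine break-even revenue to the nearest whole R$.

CM per unit = R$124.82 − R$86.59 = R$38.23; CM ratio = R$38.23 / R$124.82 = 0.3063.
Break-even sales = FC ÷ CM ratio = R$2,302,800 × R$124.82 / R$38.23 = R$7,518,585.

R$7,518,585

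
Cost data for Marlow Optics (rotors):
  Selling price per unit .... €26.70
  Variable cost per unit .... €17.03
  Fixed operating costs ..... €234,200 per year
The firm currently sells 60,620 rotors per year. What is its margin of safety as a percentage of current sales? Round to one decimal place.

60.0%

Unit CM = price − variable cost = €26.70 − €17.03 = €9.67. Break-even units = €234,200 ÷ €9.67 = 24,219.23; break-even revenue = 24,219.23 × €26.70 = €646,653.57.
Actual sales revenue = 60,620 × €26.70 = €1,618,554.00.
Margin of safety = (€1,618,554.00 − €646,653.57) ÷ €1,618,554.00 = 60.0%.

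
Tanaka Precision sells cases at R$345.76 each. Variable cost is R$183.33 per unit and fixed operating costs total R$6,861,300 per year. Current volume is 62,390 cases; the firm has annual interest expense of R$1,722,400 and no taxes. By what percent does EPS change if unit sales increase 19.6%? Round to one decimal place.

At 62,390 units, contribution = 62,390 × R$162.43 = R$10,134,007.70.
Operating income = contribution − fixed costs = R$10,134,007.70 − R$6,861,300 = R$3,272,707.70.
After interest of R$1,722,400.00, pre-tax earnings = R$1,550,307.70.
Degree of combined leverage = contribution ÷ (EBIT − I) = R$10,134,007.70 ÷ R$1,550,307.70 = 6.5368.
EPS therefore changes by 6.5368 × (+19.6%) = +128.1%.

+128.1%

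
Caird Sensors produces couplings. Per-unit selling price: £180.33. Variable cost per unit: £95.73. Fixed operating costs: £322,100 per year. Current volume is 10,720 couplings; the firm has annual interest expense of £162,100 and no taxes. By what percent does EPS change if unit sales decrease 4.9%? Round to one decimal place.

-10.5%

Total contribution margin = 10,720 × £84.60 = £906,912.00.
Operating income = contribution − fixed costs = £906,912.00 − £322,100 = £584,812.00.
After interest of £162,100.00, pre-tax earnings = £422,712.00.
DCL = total CM / (EBIT − I) = £906,912.00 / £422,712.00 = 2.1455.
EPS therefore changes by 2.1455 × (-4.9%) = -10.5%.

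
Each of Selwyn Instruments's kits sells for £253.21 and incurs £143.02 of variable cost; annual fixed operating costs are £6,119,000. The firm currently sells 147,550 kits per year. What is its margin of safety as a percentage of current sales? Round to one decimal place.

Unit CM = price − variable cost = £253.21 − £143.02 = £110.19. Break-even units = £6,119,000 ÷ £110.19 = 55,531.35; break-even revenue = 55,531.35 × £253.21 = £14,061,094.38.
Actual sales revenue = 147,550 × £253.21 = £37,361,135.50.
Margin of safety = (£37,361,135.50 − £14,061,094.38) ÷ £37,361,135.50 = 62.4%.

62.4%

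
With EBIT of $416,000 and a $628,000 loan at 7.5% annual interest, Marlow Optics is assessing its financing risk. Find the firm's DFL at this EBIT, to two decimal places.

Annual interest charges come to $47,100.00.
DFL = EBIT ÷ (EBIT − I) = $416,000 ÷ ($416,000 − $47,100.00) = $416,000 ÷ $368,900.00 = 1.1277.

1.13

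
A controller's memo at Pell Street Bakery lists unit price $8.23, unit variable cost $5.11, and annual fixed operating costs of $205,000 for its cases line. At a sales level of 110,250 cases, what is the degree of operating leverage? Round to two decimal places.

Total contribution margin = 110,250 × $3.12 = $343,980.00.
EBIT = $343,980.00 − $205,000 = $138,980.00.
Degree of operating leverage = $343,980.00 / $138,980.00 = 2.4750.

2.48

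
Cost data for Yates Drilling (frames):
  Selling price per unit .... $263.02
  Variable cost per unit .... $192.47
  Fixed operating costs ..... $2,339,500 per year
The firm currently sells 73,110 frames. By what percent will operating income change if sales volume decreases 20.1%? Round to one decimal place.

-36.8%

Total contribution margin = 73,110 × $70.55 = $5,157,910.50.
Operating income = contribution − fixed costs = $5,157,910.50 − $2,339,500 = $2,818,410.50.
So DOL = total CM / EBIT = $5,157,910.50 / $2,818,410.50 = 1.8301.
Operating income changes by 1.8301 × -20.1% = -36.8%.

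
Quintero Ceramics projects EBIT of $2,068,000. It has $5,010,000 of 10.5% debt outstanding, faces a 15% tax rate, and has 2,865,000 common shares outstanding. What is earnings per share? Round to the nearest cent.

$0.46

Pre-tax income = $2,068,000 − $526,050.00 = $1,541,950.00.
After tax at 15%: net income = $1,541,950.00 × 0.85 = $1,310,657.50.
EPS = $1,310,657.50 ÷ 2,865,000 = $0.46.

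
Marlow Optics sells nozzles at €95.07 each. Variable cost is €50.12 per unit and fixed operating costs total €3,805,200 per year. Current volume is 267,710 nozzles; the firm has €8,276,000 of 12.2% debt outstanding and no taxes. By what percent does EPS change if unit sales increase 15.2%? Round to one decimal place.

Contribution at this volume is 267,710 × €44.95 = €12,033,564.50.
Operating income = contribution − fixed costs = €12,033,564.50 − €3,805,200 = €8,228,364.50.
After interest of €1,009,672.00, pre-tax earnings = €7,218,692.50.
Degree of combined leverage = contribution ÷ (EBIT − I) = €12,033,564.50 ÷ €7,218,692.50 = 1.6670.
%ΔEPS = DCL × %ΔSales = 1.6670 × +15.2% = +25.3%.

+25.3%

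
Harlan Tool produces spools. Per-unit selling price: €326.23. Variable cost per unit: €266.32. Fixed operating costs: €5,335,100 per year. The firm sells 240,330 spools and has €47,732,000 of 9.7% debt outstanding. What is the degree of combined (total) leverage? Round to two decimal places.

Contribution at this volume is 240,330 × €59.91 = €14,398,170.30.
EBIT = €14,398,170.30 − €5,335,100 = €9,063,070.30. Interest = €4,630,004.00.
DOL = €14,398,170.30 ÷ €9,063,070.30 = 1.5887; DFL = €9,063,070.30 ÷ €4,433,066.30 = 2.0444.
Combined leverage = 1.5887 × 2.0444 = 3.2479.

3.25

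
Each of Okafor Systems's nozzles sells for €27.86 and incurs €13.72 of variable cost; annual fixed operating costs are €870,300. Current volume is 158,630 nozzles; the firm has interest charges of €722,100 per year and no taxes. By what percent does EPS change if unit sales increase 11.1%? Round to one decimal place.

At 158,630 units, contribution = 158,630 × €14.14 = €2,243,028.20.
EBIT = €2,243,028.20 − €870,300 = €1,372,728.20.
After interest of €722,100.00, pre-tax earnings = €650,628.20.
DCL = total CM / (EBIT − I) = €2,243,028.20 / €650,628.20 = 3.4475.
EPS therefore changes by 3.4475 × (+11.1%) = +38.3%.

+38.3%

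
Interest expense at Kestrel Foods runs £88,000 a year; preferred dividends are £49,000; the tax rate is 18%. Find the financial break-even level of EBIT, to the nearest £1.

Grossing the preferred dividend up to pre-tax terms: £49,000 / (1 − 0.18) = £59,756.10.
EPS = 0 when EBIT covers interest plus the pre-tax preferred burden: £88,000 + £59,756.10 = £147,756.10.

£147,756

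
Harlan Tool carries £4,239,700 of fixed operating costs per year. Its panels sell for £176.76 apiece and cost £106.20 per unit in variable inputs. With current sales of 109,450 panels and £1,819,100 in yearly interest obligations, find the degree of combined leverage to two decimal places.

Total contribution margin = 109,450 × £70.56 = £7,722,792.00.
EBIT = £7,722,792.00 − £4,239,700 = £3,483,092.00. Interest = £1,819,100.00.
DOL = £7,722,792.00 ÷ £3,483,092.00 = 2.2172; DFL = £3,483,092.00 ÷ £1,663,992.00 = 2.0932.
Combined leverage = 2.2172 × 2.0932 = 4.6410.

4.64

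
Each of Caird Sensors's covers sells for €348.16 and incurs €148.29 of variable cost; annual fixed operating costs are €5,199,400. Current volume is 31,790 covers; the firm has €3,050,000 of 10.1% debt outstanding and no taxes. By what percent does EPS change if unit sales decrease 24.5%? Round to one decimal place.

Contribution at this volume is 31,790 × €199.87 = €6,353,867.30.
Operating income = contribution − fixed costs = €6,353,867.30 − €5,199,400 = €1,154,467.30.
After interest of €308,050.00, pre-tax earnings = €846,417.30.
DCL = total CM / (EBIT − I) = €6,353,867.30 / €846,417.30 = 7.5068.
%ΔEPS = DCL × %ΔSales = 7.5068 × -24.5% = -183.9%.

-183.9%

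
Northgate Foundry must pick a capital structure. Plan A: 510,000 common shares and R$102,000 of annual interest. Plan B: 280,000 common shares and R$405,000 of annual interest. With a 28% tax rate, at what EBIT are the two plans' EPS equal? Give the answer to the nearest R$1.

R$773,870

Set EPS_A = EPS_B: (EBIT − R$102,000)(1 − 0.28) ÷ 510,000 = (EBIT − R$405,000)(1 − 0.28) ÷ 280,000.
Cancelling (1 − t) and cross-multiplying: 280,000·(EBIT − 102,000) = 510,000·(EBIT − 405,000).
Solving, EBIT = (405,000·510,000 − 102,000·280,000) / (510,000 − 280,000) = 177,990,000,000 / 230,000 = 773,869.57.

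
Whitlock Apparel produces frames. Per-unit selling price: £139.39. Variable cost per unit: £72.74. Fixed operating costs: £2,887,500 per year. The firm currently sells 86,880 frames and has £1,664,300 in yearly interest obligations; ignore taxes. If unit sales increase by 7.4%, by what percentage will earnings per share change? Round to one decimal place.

Total contribution margin = 86,880 × £66.65 = £5,790,552.00.
Operating income = contribution − fixed costs = £5,790,552.00 − £2,887,500 = £2,903,052.00.
Interest = £1,664,300.00, so EBIT − I = £1,238,752.00.
Degree of combined leverage = contribution ÷ (EBIT − I) = £5,790,552.00 ÷ £1,238,752.00 = 4.6745.
EPS therefore changes by 4.6745 × (+7.4%) = +34.6%.

+34.6%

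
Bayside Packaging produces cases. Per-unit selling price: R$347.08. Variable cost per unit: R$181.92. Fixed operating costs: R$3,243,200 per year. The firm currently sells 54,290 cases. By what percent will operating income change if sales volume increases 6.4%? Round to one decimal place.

Total contribution margin = 54,290 × R$165.16 = R$8,966,536.40.
Subtracting fixed costs: EBIT = R$8,966,536.40 − R$3,243,200 = R$5,723,336.40.
Degree of operating leverage = R$8,966,536.40 / R$5,723,336.40 = 1.5667.
%ΔEBIT = DOL × %ΔSales = 1.5667 × +6.4% = +10.0%.

+10.0%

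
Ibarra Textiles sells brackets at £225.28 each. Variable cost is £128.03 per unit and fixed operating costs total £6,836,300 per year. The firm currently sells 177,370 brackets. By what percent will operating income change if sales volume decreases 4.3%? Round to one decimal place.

-7.1%

Contribution at this volume is 177,370 × £97.25 = £17,249,232.50.
Operating income = contribution − fixed costs = £17,249,232.50 − £6,836,300 = £10,412,932.50.
DOL = contribution ÷ EBIT = £17,249,232.50 ÷ £10,412,932.50 = 1.6565.
So EBIT moves 1.6565 × (-4.3%) = -7.1%.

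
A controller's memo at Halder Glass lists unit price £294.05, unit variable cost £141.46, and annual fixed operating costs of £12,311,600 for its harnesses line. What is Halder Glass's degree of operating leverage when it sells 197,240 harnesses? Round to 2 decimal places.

1.69

Contribution at this volume is 197,240 × £152.59 = £30,096,851.60.
EBIT = £30,096,851.60 − £12,311,600 = £17,785,251.60.
Degree of operating leverage = £30,096,851.60 / £17,785,251.60 = 1.6922.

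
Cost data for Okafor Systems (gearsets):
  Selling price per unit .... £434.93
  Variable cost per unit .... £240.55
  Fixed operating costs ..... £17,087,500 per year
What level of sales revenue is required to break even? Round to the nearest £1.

£38,233,699

Contribution margin per unit = £434.93 − £240.55 = £194.38, a CM ratio of £194.38 ÷ £434.93 = 0.4469.
Break-even revenue = fixed costs × price ÷ CM = £17,087,500 × £434.93 ÷ £194.38 = £38,233,699.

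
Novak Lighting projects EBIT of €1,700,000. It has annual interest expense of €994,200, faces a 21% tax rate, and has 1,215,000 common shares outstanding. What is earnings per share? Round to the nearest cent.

Pre-tax income = €1,700,000 − €994,200.00 = €705,800.00.
After tax at 21%: net income = €705,800.00 × 0.79 = €557,582.00.
EPS = €557,582.00 ÷ 1,215,000 = €0.46.

€0.46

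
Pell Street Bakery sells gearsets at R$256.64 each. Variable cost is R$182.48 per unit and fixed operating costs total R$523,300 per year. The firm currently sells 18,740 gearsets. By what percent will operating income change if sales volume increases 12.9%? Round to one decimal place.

Total contribution margin = 18,740 × R$74.16 = R$1,389,758.40.
Operating income = contribution − fixed costs = R$1,389,758.40 − R$523,300 = R$866,458.40.
So DOL = total CM / EBIT = R$1,389,758.40 / R$866,458.40 = 1.6040.
Operating income changes by 1.6040 × +12.9% = +20.7%.

+20.7%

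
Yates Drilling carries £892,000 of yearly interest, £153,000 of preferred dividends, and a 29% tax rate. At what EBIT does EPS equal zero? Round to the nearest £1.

£1,107,493

Preferred dividends are paid after tax, so their pre-tax equivalent is £153,000 ÷ (1 − 0.29) = £215,492.96.
Financial break-even EBIT = interest + D_p ÷ (1 − t) = £892,000 + £215,492.96 = £1,107,492.96.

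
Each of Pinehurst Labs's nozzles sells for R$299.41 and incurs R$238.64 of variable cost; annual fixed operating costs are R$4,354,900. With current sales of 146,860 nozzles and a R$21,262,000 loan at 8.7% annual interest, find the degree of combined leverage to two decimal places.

3.28

Total contribution margin = 146,860 × R$60.77 = R$8,924,682.20.
Operating income = contribution − fixed costs = R$8,924,682.20 − R$4,354,900 = R$4,569,782.20. Interest = R$1,849,794.00, so EBIT − I = R$2,719,988.20.
Degree of total leverage = total CM / (EBIT − interest) = R$8,924,682.20 / R$2,719,988.20 = 3.2811.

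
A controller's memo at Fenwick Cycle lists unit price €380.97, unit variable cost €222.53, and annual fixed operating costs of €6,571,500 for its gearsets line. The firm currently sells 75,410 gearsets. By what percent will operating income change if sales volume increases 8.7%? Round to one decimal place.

+19.3%

Contribution at this volume is 75,410 × €158.44 = €11,947,960.40.
Operating income = contribution − fixed costs = €11,947,960.40 − €6,571,500 = €5,376,460.40.
So DOL = total CM / EBIT = €11,947,960.40 / €5,376,460.40 = 2.2223.
Operating income changes by 2.2223 × +8.7% = +19.3%.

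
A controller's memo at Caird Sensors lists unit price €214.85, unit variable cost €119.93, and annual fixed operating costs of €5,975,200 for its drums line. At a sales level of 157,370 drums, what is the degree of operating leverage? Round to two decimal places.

At 157,370 units, contribution = 157,370 × €94.92 = €14,937,560.40.
EBIT = €14,937,560.40 − €5,975,200 = €8,962,360.40.
DOL = contribution ÷ EBIT = €14,937,560.40 ÷ €8,962,360.40 = 1.6667.

1.67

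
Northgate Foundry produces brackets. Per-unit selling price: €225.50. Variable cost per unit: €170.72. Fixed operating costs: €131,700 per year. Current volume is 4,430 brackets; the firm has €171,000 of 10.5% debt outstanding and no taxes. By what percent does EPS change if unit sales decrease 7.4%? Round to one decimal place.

-19.3%

Contribution at this volume is 4,430 × €54.78 = €242,675.40.
Subtracting fixed costs: EBIT = €242,675.40 − €131,700 = €110,975.40.
After interest of €17,955.00, pre-tax earnings = €93,020.40.
Degree of combined leverage = contribution ÷ (EBIT − I) = €242,675.40 ÷ €93,020.40 = 2.6088.
EPS therefore changes by 2.6088 × (-7.4%) = -19.3%.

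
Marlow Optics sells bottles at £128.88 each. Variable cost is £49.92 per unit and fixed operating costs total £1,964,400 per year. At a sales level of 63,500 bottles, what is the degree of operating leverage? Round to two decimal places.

Total contribution margin = 63,500 × £78.96 = £5,013,960.00.
Operating income = contribution − fixed costs = £5,013,960.00 − £1,964,400 = £3,049,560.00.
So DOL = total CM / EBIT = £5,013,960.00 / £3,049,560.00 = 1.6442.

1.64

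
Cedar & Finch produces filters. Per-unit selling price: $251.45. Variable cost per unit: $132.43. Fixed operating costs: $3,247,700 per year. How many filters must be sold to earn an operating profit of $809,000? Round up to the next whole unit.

34,085 filters

Contribution margin per unit = $251.45 − $132.43 = $119.02.
Need Q such that Q × $119.02 − $3,247,700 = $809,000, i.e. Q = $4,056,700 / $119.02 = 34,084.19 → 34,085.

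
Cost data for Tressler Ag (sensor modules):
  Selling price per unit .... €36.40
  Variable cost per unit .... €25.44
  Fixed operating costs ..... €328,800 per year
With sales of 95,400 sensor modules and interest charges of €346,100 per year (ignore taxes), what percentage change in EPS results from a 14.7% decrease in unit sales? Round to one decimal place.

Total contribution margin = 95,400 × €10.96 = €1,045,584.00.
Subtracting fixed costs: EBIT = €1,045,584.00 − €328,800 = €716,784.00.
After interest of €346,100.00, pre-tax earnings = €370,684.00.
DCL = total CM / (EBIT − I) = €1,045,584.00 / €370,684.00 = 2.8207.
EPS therefore changes by 2.8207 × (-14.7%) = -41.5%.

-41.5%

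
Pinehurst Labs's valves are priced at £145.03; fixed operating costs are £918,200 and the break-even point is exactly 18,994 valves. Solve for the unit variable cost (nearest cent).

£96.69

Contribution per unit must be FC / Q = £918,200 / 18,994 = £48.3416.
Variable cost per unit = £145.03 − £48.3416 = £96.69.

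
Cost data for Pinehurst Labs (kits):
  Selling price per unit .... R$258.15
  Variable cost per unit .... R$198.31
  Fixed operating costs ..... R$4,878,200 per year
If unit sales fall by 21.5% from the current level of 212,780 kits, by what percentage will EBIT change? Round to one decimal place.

Total contribution margin = 212,780 × R$59.84 = R$12,732,755.20.
Operating income = contribution − fixed costs = R$12,732,755.20 − R$4,878,200 = R$7,854,555.20.
So DOL = total CM / EBIT = R$12,732,755.20 / R$7,854,555.20 = 1.6211.
%ΔEBIT = DOL × %ΔSales = 1.6211 × -21.5% = -34.9%.

-34.9%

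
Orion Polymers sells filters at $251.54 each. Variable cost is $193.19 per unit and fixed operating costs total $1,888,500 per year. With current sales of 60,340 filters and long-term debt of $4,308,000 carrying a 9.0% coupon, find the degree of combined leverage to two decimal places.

Contribution at this volume is 60,340 × $58.35 = $3,520,839.00.
Subtracting fixed costs: EBIT = $3,520,839.00 − $1,888,500 = $1,632,339.00. Interest = $387,720.00.
DOL = $3,520,839.00 ÷ $1,632,339.00 = 2.1569; DFL = $1,632,339.00 ÷ $1,244,619.00 = 1.3115.
Combined leverage = 2.1569 × 1.3115 = 2.8288.

2.83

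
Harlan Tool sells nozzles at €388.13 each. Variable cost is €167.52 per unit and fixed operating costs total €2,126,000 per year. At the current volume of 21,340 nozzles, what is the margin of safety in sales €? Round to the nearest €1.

€4,542,318

Each unit contributes €388.13 − €167.52 = €220.61. Break-even units = €2,126,000 ÷ €220.61 = 9,636.92; break-even revenue = 9,636.92 × €388.13 = €3,740,376.14.
Current sales = 21,340 × €388.13 = €8,282,694.20.
Margin of safety = €8,282,694.20 − €3,740,376.14 = €4,542,318.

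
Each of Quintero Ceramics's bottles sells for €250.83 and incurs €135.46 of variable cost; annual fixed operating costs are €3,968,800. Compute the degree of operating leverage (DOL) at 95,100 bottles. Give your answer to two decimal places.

1.57

Contribution at this volume is 95,100 × €115.37 = €10,971,687.00.
EBIT = €10,971,687.00 − €3,968,800 = €7,002,887.00.
So DOL = total CM / EBIT = €10,971,687.00 / €7,002,887.00 = 1.5667.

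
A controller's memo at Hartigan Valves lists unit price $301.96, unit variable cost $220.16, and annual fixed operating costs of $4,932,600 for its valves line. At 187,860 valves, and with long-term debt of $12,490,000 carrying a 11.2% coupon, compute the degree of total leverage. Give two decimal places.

1.70

At 187,860 units, contribution = 187,860 × $81.80 = $15,366,948.00.
EBIT = $15,366,948.00 − $4,932,600 = $10,434,348.00. Interest = $1,398,880.00, so EBIT − I = $9,035,468.00.
DCL = contribution ÷ (EBIT − I) = $15,366,948.00 ÷ $9,035,468.00 = 1.7007.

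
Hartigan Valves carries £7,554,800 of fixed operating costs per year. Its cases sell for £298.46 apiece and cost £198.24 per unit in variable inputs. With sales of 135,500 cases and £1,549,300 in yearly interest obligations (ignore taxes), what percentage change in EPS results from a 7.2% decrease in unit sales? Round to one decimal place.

-21.8%

At 135,500 units, contribution = 135,500 × £100.22 = £13,579,810.00.
Operating income = contribution − fixed costs = £13,579,810.00 − £7,554,800 = £6,025,010.00.
After interest of £1,549,300.00, pre-tax earnings = £4,475,710.00.
DCL = total CM / (EBIT − I) = £13,579,810.00 / £4,475,710.00 = 3.0341.
%ΔEPS = DCL × %ΔSales = 3.0341 × -7.2% = -21.8%.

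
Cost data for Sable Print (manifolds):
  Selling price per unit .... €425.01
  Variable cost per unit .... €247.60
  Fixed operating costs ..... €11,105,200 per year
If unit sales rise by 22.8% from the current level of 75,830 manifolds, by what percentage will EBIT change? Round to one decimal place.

Total contribution margin = 75,830 × €177.41 = €13,453,000.30.
EBIT = €13,453,000.30 − €11,105,200 = €2,347,800.30.
So DOL = total CM / EBIT = €13,453,000.30 / €2,347,800.30 = 5.7300.
%ΔEBIT = DOL × %ΔSales = 5.7300 × +22.8% = +130.6%.

+130.6%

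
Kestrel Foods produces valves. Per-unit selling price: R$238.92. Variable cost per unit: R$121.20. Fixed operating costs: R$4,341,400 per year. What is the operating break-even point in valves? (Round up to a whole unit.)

36,880 valves

Each unit contributes R$238.92 − R$121.20 = R$117.72.
Break-even Q = R$4,341,400 / R$117.72 = 36,879.03 → 36,880 valves.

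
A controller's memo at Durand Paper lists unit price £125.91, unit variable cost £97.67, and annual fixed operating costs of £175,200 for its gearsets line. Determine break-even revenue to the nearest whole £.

£781,141

Contribution margin per unit = £125.91 − £97.67 = £28.24, a CM ratio of £28.24 ÷ £125.91 = 0.2243.
Break-even revenue = fixed costs × price ÷ CM = £175,200 × £125.91 ÷ £28.24 = £781,141.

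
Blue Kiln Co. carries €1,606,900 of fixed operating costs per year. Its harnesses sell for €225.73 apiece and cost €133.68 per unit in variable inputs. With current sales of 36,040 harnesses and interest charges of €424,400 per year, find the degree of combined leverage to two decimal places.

2.58

At 36,040 units, contribution = 36,040 × €92.05 = €3,317,482.00.
Operating income = contribution − fixed costs = €3,317,482.00 − €1,606,900 = €1,710,582.00. Interest = €424,400.00.
DOL = €3,317,482.00 ÷ €1,710,582.00 = 1.9394; DFL = €1,710,582.00 ÷ €1,286,182.00 = 1.3300.
Combined leverage = 1.9394 × 1.3300 = 2.5794.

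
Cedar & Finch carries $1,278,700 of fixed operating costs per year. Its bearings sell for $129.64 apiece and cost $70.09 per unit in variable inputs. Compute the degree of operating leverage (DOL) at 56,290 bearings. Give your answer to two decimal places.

Total contribution margin = 56,290 × $59.55 = $3,352,069.50.
Subtracting fixed costs: EBIT = $3,352,069.50 − $1,278,700 = $2,073,369.50.
So DOL = total CM / EBIT = $3,352,069.50 / $2,073,369.50 = 1.6167.

1.62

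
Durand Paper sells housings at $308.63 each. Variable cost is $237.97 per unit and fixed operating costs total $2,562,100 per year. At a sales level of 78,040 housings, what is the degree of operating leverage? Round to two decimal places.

Contribution at this volume is 78,040 × $70.66 = $5,514,306.40.
Operating income = contribution − fixed costs = $5,514,306.40 − $2,562,100 = $2,952,206.40.
Degree of operating leverage = $5,514,306.40 / $2,952,206.40 = 1.8679.

1.87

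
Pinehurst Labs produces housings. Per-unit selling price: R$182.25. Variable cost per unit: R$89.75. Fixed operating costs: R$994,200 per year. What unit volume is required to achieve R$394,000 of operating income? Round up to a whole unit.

Each unit contributes R$182.25 − R$89.75 = R$92.50.
Units = (FC + target) / CM = (R$994,200 + R$394,000) / R$92.50 = 15,007.57, so 15,008 housings.

15,008 housings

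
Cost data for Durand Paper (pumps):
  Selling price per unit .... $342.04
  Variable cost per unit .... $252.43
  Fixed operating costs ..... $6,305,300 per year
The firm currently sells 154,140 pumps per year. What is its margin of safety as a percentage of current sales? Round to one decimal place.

Contribution margin per unit = $342.04 − $252.43 = $89.61. Break-even units = $6,305,300 ÷ $89.61 = 70,363.80; break-even revenue = 70,363.80 × $342.04 = $24,067,233.70.
Actual sales revenue = 154,140 × $342.04 = $52,722,045.60.
Margin of safety = ($52,722,045.60 − $24,067,233.70) ÷ $52,722,045.60 = 54.4%.

54.4%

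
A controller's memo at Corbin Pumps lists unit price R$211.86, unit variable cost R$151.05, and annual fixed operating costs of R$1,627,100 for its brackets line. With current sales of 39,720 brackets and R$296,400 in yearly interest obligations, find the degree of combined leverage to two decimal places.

At 39,720 units, contribution = 39,720 × R$60.81 = R$2,415,373.20.
Subtracting fixed costs: EBIT = R$2,415,373.20 − R$1,627,100 = R$788,273.20. Interest = R$296,400.00, so EBIT − I = R$491,873.20.
Degree of total leverage = total CM / (EBIT − interest) = R$2,415,373.20 / R$491,873.20 = 4.9106.

4.91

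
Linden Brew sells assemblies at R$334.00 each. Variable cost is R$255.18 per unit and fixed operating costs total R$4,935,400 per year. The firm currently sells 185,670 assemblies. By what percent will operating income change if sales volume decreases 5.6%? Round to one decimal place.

At 185,670 units, contribution = 185,670 × R$78.82 = R$14,634,509.40.
Operating income = contribution − fixed costs = R$14,634,509.40 − R$4,935,400 = R$9,699,109.40.
Degree of operating leverage = R$14,634,509.40 / R$9,699,109.40 = 1.5089.
So EBIT moves 1.5089 × (-5.6%) = -8.4%.

-8.4%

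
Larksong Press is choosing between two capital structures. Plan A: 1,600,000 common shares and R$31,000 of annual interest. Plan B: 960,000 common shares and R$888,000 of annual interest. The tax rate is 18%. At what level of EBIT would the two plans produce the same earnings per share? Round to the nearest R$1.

R$2,173,500

At indifference, (EBIT − 31,000)(1 − t)/1,600,000 = (EBIT − 888,000)(1 − t)/960,000.
Cancelling (1 − t) and cross-multiplying: 960,000·(EBIT − 31,000) = 1,600,000·(EBIT − 888,000).
Solving, EBIT = (888,000·1,600,000 − 31,000·960,000) / (1,600,000 − 960,000) = 1,391,040,000,000 / 640,000 = 2,173,500.00.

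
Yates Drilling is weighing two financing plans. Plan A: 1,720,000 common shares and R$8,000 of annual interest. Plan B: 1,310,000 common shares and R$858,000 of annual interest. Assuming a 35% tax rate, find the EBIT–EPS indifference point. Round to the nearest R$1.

Set EPS_A = EPS_B: (EBIT − R$8,000)(1 − 0.35) ÷ 1,720,000 = (EBIT − R$858,000)(1 − 0.35) ÷ 1,310,000.
The (1 − t) factor cancels: (EBIT − 8,000) × 1,310,000 = (EBIT − 858,000) × 1,720,000.
Solving, EBIT = (858,000·1,720,000 − 8,000·1,310,000) / (1,720,000 − 1,310,000) = 1,465,280,000,000 / 410,000 = 3,573,853.66.

R$3,573,854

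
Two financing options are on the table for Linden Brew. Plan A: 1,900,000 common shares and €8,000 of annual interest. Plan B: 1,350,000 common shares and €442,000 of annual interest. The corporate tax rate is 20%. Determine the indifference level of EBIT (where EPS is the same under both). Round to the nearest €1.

€1,507,273

At indifference, (EBIT − 8,000)(1 − t)/1,900,000 = (EBIT − 442,000)(1 − t)/1,350,000.
Cancelling (1 − t) and cross-multiplying: 1,350,000·(EBIT − 8,000) = 1,900,000·(EBIT − 442,000).
EBIT × (1,900,000 − 1,350,000) = 442,000 × 1,900,000 − 8,000 × 1,350,000 = 829,000,000,000, so EBIT = 829,000,000,000 ÷ 550,000 = 1,507,272.73.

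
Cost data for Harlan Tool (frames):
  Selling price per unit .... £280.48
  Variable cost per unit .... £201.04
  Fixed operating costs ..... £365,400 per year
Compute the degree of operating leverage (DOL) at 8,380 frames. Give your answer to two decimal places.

Total contribution margin = 8,380 × £79.44 = £665,707.20.
EBIT = £665,707.20 − £365,400 = £300,307.20.
So DOL = total CM / EBIT = £665,707.20 / £300,307.20 = 2.2168.

2.22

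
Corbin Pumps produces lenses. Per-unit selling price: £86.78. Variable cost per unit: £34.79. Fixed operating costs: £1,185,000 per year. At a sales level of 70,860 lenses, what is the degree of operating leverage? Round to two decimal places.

1.47

Total contribution margin = 70,860 × £51.99 = £3,684,011.40.
Operating income = contribution − fixed costs = £3,684,011.40 − £1,185,000 = £2,499,011.40.
DOL = contribution ÷ EBIT = £3,684,011.40 ÷ £2,499,011.40 = 1.4742.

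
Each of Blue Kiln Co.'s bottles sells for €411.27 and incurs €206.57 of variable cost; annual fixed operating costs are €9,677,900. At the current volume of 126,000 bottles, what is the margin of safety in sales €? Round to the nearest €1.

€32,375,809

Unit CM = price − variable cost = €411.27 − €206.57 = €204.70. Break-even units = €9,677,900 ÷ €204.70 = 47,278.46; break-even revenue = 47,278.46 × €411.27 = €19,444,210.71.
Actual sales revenue = 126,000 × €411.27 = €51,820,020.00.
Margin of safety = €51,820,020.00 − €19,444,210.71 = €32,375,809.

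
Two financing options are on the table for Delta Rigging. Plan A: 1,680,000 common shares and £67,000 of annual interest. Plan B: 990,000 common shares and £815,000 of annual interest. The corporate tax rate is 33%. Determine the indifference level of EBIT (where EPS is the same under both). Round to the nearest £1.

At indifference, (EBIT − 67,000)(1 − t)/1,680,000 = (EBIT − 815,000)(1 − t)/990,000.
The (1 − t) factor cancels: (EBIT − 67,000) × 990,000 = (EBIT − 815,000) × 1,680,000.
Solving, EBIT = (815,000·1,680,000 − 67,000·990,000) / (1,680,000 − 990,000) = 1,302,870,000,000 / 690,000 = 1,888,217.39.

£1,888,217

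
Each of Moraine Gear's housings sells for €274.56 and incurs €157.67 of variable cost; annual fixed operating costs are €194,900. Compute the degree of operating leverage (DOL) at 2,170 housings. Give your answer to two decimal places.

Total contribution margin = 2,170 × €116.89 = €253,651.30.
Operating income = contribution − fixed costs = €253,651.30 − €194,900 = €58,751.30.
DOL = contribution ÷ EBIT = €253,651.30 ÷ €58,751.30 = 4.3174.

4.32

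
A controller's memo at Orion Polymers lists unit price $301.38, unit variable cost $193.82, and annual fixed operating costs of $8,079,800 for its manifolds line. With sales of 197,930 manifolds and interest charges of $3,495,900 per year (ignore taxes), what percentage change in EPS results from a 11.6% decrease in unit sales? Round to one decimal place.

At 197,930 units, contribution = 197,930 × $107.56 = $21,289,350.80.
EBIT = $21,289,350.80 − $8,079,800 = $13,209,550.80.
After interest of $3,495,900.00, pre-tax earnings = $9,713,650.80.
DCL = total CM / (EBIT − I) = $21,289,350.80 / $9,713,650.80 = 2.1917.
EPS therefore changes by 2.1917 × (-11.6%) = -25.4%.

-25.4%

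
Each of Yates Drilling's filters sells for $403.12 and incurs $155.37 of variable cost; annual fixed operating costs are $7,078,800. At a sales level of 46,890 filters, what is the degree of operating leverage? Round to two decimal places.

2.56

Total contribution margin = 46,890 × $247.75 = $11,616,997.50.
Subtracting fixed costs: EBIT = $11,616,997.50 − $7,078,800 = $4,538,197.50.
So DOL = total CM / EBIT = $11,616,997.50 / $4,538,197.50 = 2.5598.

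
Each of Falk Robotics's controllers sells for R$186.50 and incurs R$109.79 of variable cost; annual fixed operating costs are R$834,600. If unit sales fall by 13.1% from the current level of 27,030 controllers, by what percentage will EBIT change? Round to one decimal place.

At 27,030 units, contribution = 27,030 × R$76.71 = R$2,073,471.30.
Operating income = contribution − fixed costs = R$2,073,471.30 − R$834,600 = R$1,238,871.30.
Degree of operating leverage = R$2,073,471.30 / R$1,238,871.30 = 1.6737.
Operating income changes by 1.6737 × -13.1% = -21.9%.

-21.9%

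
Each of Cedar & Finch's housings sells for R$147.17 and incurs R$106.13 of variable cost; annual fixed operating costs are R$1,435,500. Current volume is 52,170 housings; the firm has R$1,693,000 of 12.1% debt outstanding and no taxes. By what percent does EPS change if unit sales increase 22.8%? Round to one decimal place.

+97.5%

Contribution at this volume is 52,170 × R$41.04 = R$2,141,056.80.
EBIT = R$2,141,056.80 − R$1,435,500 = R$705,556.80.
Interest = R$204,853.00, so EBIT − I = R$500,703.80.
DCL = total CM / (EBIT − I) = R$2,141,056.80 / R$500,703.80 = 4.2761.
%ΔEPS = DCL × %ΔSales = 4.2761 × +22.8% = +97.5%.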